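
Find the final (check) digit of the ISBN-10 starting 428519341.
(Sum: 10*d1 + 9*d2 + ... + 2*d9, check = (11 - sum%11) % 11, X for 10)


Weighted sum: 234
234 mod 11 = 3

Check digit: 8


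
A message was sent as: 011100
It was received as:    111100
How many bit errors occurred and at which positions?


XOR: 100000

1 error(s) at position(s): 0


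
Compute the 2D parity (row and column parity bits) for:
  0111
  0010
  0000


Row parities: 110
Column parities: 0101

Row P: 110, Col P: 0101, Corner: 0


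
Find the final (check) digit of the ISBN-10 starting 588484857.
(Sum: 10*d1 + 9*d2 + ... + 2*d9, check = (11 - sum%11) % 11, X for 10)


Weighted sum: 343
343 mod 11 = 2

Check digit: 9


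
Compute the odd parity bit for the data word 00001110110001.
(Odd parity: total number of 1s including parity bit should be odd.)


Number of 1s in data: 6
Parity bit: 1

1


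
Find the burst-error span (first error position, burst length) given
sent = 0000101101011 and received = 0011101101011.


XOR: 0011000000000

Burst at position 2, length 2


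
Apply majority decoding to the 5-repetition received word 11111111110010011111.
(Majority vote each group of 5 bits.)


Groups: 11111, 11111, 00100, 11111
Majority votes: 1101

1101


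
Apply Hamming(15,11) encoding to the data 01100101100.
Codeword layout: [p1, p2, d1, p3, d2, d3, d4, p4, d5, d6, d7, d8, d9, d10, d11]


Parity bits: p1=0, p2=0, p3=0, p4=1

000011010101100


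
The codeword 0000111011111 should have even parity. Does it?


Number of 1s: 8

Yes, parity is correct (8 ones)


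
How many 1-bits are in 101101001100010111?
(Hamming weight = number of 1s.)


Counting 1s in 101101001100010111

10


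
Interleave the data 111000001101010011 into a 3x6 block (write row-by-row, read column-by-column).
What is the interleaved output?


Matrix:
  111000
  001101
  010011
Read columns: 100101110010001011

100101110010001011


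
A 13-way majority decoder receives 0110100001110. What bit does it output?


Ones: 6 out of 13
Threshold: 7

0 (6/13 voted 1)


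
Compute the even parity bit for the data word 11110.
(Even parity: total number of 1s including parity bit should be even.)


Number of 1s in data: 4
Parity bit: 0

0


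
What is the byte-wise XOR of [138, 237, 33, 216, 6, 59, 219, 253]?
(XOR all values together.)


XOR chain: 138 ^ 237 ^ 33 ^ 216 ^ 6 ^ 59 ^ 219 ^ 253 = 133

133


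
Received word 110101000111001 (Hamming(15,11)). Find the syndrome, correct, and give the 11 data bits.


Syndrome = 3: error at position 3

Data: 10100111001 (corrected bit 3)


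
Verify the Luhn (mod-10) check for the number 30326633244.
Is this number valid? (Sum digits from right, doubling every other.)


Luhn sum = 42
42 mod 10 = 2

Invalid (Luhn sum mod 10 = 2)


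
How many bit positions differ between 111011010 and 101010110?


XOR: 010001100
Count of 1s: 3

3


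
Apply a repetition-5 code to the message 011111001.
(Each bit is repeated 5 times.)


Each bit -> 5 copies

000001111111111111111111111111000000000011111


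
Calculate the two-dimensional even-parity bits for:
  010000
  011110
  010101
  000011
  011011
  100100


Row parities: 101000
Column parities: 100111

Row P: 101000, Col P: 100111, Corner: 0


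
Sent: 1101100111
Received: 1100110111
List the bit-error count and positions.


XOR: 0001010000

2 error(s) at position(s): 3, 5


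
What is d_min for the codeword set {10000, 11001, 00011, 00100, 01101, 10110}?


Comparing all pairs, minimum distance: 2
Can detect 1 errors, correct 0 errors

2


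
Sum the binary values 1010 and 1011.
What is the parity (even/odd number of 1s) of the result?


1010 = 10
1011 = 11
Sum = 21 = 10101
1s count = 3

odd parity (3 ones in 10101)


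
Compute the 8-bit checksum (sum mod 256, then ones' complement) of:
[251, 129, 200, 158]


Sum = 738 mod 256 = 226
Complement = 29

29


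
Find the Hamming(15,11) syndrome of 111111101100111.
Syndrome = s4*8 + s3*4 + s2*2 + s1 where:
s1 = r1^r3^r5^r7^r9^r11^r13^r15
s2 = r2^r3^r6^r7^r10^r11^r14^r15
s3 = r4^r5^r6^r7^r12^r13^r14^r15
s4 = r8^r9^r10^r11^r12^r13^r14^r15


s1=1, s2=1, s3=1, s4=1

Syndrome = 15 (error at position 15)


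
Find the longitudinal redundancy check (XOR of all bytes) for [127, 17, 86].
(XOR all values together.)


XOR chain: 127 ^ 17 ^ 86 = 56

56


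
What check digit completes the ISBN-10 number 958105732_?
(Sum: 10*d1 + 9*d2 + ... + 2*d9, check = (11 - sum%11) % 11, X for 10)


Weighted sum: 272
272 mod 11 = 8

Check digit: 3


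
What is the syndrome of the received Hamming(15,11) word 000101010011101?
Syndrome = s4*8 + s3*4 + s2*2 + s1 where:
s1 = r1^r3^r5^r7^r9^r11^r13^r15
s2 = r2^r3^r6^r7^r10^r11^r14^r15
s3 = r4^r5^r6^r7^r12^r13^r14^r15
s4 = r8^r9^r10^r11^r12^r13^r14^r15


s1=1, s2=1, s3=1, s4=1

Syndrome = 15 (error at position 15)


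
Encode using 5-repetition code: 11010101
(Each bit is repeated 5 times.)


Each bit -> 5 copies

1111111111000001111100000111110000011111


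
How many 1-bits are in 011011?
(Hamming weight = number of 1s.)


Counting 1s in 011011

4


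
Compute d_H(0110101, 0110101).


XOR: 0000000
Count of 1s: 0

0


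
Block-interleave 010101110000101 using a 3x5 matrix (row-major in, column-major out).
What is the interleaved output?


Matrix:
  01010
  11100
  00101
Read columns: 010110011100001

010110011100001


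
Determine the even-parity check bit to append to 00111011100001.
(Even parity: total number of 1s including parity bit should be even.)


Number of 1s in data: 7
Parity bit: 1

1


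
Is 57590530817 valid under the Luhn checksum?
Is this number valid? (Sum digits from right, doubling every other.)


Luhn sum = 45
45 mod 10 = 5

Invalid (Luhn sum mod 10 = 5)


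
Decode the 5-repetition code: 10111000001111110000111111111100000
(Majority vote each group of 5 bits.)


Groups: 10111, 00000, 11111, 10000, 11111, 11111, 00000
Majority votes: 1010110

1010110


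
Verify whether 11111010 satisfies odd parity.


Number of 1s: 6

No, parity error (6 ones)


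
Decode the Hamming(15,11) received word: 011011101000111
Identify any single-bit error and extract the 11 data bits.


Syndrome = 0: no error detected

Data: 11111000111 (no errors)


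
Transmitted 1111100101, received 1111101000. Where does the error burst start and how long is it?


XOR: 0000001101

Burst at position 6, length 4


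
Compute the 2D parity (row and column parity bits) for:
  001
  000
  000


Row parities: 100
Column parities: 001

Row P: 100, Col P: 001, Corner: 1


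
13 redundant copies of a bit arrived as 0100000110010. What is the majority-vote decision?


Ones: 4 out of 13
Threshold: 7

0 (4/13 voted 1)


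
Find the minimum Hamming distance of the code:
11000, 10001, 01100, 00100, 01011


Comparing all pairs, minimum distance: 1
Can detect 0 errors, correct 0 errors

1


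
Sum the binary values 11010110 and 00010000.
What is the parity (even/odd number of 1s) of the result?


11010110 = 214
00010000 = 16
Sum = 230 = 11100110
1s count = 5

odd parity (5 ones in 11100110)


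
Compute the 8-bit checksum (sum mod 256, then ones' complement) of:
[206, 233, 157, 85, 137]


Sum = 818 mod 256 = 50
Complement = 205

205


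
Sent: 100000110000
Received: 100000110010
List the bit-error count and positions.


XOR: 000000000010

1 error(s) at position(s): 10


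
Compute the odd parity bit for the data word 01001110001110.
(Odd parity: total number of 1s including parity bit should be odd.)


Number of 1s in data: 7
Parity bit: 0

0


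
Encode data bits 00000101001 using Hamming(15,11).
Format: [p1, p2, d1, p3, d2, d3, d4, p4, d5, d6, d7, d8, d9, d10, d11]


Parity bits: p1=1, p2=0, p3=0, p4=1

100000010101001


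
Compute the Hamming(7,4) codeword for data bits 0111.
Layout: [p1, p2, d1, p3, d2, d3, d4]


Parity bits: p1=0, p2=0, p3=1

0001111


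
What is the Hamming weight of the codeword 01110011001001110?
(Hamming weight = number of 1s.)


Counting 1s in 01110011001001110

9


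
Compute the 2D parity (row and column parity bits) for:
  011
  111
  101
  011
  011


Row parities: 01000
Column parities: 001

Row P: 01000, Col P: 001, Corner: 1


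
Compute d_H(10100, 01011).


XOR: 11111
Count of 1s: 5

5


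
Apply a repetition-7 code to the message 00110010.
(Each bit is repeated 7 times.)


Each bit -> 7 copies

00000000000000111111111111110000000000000011111110000000


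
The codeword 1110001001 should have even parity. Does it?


Number of 1s: 5

No, parity error (5 ones)


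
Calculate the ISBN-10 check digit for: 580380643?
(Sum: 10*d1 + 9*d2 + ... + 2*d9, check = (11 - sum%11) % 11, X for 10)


Weighted sum: 233
233 mod 11 = 2

Check digit: 9


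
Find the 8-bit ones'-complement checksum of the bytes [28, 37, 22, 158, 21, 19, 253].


Sum = 538 mod 256 = 26
Complement = 229

229


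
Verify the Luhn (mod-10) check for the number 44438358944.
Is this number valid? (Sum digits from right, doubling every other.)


Luhn sum = 69
69 mod 10 = 9

Invalid (Luhn sum mod 10 = 9)


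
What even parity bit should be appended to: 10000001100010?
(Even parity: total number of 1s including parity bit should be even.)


Number of 1s in data: 4
Parity bit: 0

0


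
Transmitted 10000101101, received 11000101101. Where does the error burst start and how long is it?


XOR: 01000000000

Burst at position 1, length 1


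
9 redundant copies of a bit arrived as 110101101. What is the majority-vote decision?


Ones: 6 out of 9
Threshold: 5

1 (6/9 voted 1)


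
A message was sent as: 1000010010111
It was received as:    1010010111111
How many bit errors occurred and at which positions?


XOR: 0010000101000

3 error(s) at position(s): 2, 7, 9


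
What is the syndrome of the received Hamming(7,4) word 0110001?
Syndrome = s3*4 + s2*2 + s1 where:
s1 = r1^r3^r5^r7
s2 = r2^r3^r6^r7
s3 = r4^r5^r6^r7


s1=0, s2=1, s3=1

Syndrome = 6 (error at position 6)


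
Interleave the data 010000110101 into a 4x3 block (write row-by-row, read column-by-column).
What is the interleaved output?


Matrix:
  010
  000
  110
  101
Read columns: 001110100001

001110100001


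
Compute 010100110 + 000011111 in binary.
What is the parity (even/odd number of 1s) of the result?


010100110 = 166
000011111 = 31
Sum = 197 = 11000101
1s count = 4

even parity (4 ones in 11000101)


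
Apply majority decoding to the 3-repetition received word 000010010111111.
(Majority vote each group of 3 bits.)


Groups: 000, 010, 010, 111, 111
Majority votes: 00011

00011


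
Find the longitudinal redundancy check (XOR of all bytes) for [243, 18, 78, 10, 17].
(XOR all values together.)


XOR chain: 243 ^ 18 ^ 78 ^ 10 ^ 17 = 180

180


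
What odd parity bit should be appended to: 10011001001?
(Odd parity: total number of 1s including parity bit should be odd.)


Number of 1s in data: 5
Parity bit: 0

0


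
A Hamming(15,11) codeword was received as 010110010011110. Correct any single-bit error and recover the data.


Syndrome = 15: error at position 15

Data: 01000011111 (corrected bit 15)


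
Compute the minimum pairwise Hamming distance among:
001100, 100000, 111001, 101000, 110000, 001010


Comparing all pairs, minimum distance: 1
Can detect 0 errors, correct 0 errors

1


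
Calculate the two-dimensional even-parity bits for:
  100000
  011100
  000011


Row parities: 110
Column parities: 111111

Row P: 110, Col P: 111111, Corner: 0


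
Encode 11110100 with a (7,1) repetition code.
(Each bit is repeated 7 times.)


Each bit -> 7 copies

11111111111111111111111111110000000111111100000000000000


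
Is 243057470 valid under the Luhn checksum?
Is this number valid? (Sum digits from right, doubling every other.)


Luhn sum = 32
32 mod 10 = 2

Invalid (Luhn sum mod 10 = 2)


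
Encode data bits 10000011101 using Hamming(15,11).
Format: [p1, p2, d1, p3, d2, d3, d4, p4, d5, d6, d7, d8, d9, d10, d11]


Parity bits: p1=0, p2=1, p3=1, p4=0

011100000011101


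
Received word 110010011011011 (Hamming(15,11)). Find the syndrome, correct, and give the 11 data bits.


Syndrome = 1: error at position 1

Data: 01001011011 (corrected bit 1)


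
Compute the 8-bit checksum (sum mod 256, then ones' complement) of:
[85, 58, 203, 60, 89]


Sum = 495 mod 256 = 239
Complement = 16

16


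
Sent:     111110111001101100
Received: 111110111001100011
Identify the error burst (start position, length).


XOR: 000000000000001111

Burst at position 14, length 4


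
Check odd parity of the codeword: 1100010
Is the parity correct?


Number of 1s: 3

Yes, parity is correct (3 ones)


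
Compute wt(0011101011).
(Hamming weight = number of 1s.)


Counting 1s in 0011101011

6


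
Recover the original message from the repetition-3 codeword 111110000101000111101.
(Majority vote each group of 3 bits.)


Groups: 111, 110, 000, 101, 000, 111, 101
Majority votes: 1101011

1101011


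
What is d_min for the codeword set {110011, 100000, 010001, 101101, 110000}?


Comparing all pairs, minimum distance: 1
Can detect 0 errors, correct 0 errors

1


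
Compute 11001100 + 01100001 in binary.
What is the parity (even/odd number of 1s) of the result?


11001100 = 204
01100001 = 97
Sum = 301 = 100101101
1s count = 5

odd parity (5 ones in 100101101)


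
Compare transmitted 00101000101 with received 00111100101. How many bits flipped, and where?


XOR: 00010100000

2 error(s) at position(s): 3, 5


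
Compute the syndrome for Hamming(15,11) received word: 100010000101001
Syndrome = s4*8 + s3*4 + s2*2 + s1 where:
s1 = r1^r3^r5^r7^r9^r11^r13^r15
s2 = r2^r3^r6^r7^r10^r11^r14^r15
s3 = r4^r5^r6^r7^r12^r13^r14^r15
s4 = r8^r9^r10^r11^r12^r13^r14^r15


s1=1, s2=0, s3=1, s4=1

Syndrome = 13 (error at position 13)


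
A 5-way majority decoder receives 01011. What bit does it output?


Ones: 3 out of 5
Threshold: 3

1 (3/5 voted 1)


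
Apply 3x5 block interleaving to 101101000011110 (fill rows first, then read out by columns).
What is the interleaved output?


Matrix:
  10110
  10000
  11110
Read columns: 111001101101000

111001101101000


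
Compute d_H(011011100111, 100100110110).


XOR: 111111010001
Count of 1s: 8

8


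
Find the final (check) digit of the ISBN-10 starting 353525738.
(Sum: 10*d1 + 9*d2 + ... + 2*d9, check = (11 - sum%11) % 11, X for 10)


Weighted sum: 224
224 mod 11 = 4

Check digit: 7


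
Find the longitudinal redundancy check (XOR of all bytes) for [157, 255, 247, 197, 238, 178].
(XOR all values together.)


XOR chain: 157 ^ 255 ^ 247 ^ 197 ^ 238 ^ 178 = 12

12


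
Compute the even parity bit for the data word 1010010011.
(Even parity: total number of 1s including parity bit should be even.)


Number of 1s in data: 5
Parity bit: 1

1


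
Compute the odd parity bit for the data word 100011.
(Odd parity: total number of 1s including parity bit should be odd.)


Number of 1s in data: 3
Parity bit: 0

0


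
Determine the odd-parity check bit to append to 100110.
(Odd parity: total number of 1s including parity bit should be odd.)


Number of 1s in data: 3
Parity bit: 0

0


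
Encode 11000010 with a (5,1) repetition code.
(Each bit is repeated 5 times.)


Each bit -> 5 copies

1111111111000000000000000000001111100000


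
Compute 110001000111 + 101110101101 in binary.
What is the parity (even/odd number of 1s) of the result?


110001000111 = 3143
101110101101 = 2989
Sum = 6132 = 1011111110100
1s count = 9

odd parity (9 ones in 1011111110100)


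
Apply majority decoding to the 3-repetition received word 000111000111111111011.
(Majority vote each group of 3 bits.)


Groups: 000, 111, 000, 111, 111, 111, 011
Majority votes: 0101111

0101111


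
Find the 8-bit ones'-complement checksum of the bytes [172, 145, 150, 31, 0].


Sum = 498 mod 256 = 242
Complement = 13

13


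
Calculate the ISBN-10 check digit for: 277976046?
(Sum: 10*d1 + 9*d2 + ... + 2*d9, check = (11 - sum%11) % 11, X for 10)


Weighted sum: 298
298 mod 11 = 1

Check digit: X


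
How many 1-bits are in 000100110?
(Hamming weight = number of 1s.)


Counting 1s in 000100110

3


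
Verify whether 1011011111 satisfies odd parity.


Number of 1s: 8

No, parity error (8 ones)


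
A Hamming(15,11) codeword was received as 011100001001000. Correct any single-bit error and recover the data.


Syndrome = 0: no error detected

Data: 10001001000 (no errors)


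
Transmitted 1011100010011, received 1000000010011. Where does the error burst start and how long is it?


XOR: 0011100000000

Burst at position 2, length 3


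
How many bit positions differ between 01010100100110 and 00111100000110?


XOR: 01101000100000
Count of 1s: 4

4


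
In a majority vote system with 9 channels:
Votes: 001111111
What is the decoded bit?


Ones: 7 out of 9
Threshold: 5

1 (7/9 voted 1)


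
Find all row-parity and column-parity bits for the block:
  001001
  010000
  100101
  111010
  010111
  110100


Row parities: 011001
Column parities: 100101

Row P: 011001, Col P: 100101, Corner: 1


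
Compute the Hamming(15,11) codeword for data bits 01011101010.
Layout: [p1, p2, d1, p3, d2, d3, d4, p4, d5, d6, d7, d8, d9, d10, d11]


Parity bits: p1=1, p2=1, p3=0, p4=0

110010101101010


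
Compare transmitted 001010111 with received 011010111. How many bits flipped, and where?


XOR: 010000000

1 error(s) at position(s): 1


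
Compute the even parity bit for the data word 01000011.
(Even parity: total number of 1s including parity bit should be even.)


Number of 1s in data: 3
Parity bit: 1

1


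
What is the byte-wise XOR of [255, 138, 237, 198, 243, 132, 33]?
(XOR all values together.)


XOR chain: 255 ^ 138 ^ 237 ^ 198 ^ 243 ^ 132 ^ 33 = 8

8


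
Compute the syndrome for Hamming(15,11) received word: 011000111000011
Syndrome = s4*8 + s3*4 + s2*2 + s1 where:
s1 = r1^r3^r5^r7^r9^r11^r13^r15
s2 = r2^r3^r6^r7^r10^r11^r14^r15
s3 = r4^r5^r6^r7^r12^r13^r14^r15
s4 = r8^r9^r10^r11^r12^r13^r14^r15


s1=0, s2=1, s3=1, s4=0

Syndrome = 6 (error at position 6)


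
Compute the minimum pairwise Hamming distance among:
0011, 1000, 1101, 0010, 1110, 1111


Comparing all pairs, minimum distance: 1
Can detect 0 errors, correct 0 errors

1


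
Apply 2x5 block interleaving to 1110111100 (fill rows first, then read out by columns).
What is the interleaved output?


Matrix:
  11101
  11100
Read columns: 1111110010

1111110010


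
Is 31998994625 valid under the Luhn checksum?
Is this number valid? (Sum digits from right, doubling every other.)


Luhn sum = 72
72 mod 10 = 2

Invalid (Luhn sum mod 10 = 2)


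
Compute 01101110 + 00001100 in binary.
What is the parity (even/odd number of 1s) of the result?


01101110 = 110
00001100 = 12
Sum = 122 = 1111010
1s count = 5

odd parity (5 ones in 1111010)


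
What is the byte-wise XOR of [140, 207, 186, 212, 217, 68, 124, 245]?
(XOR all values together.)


XOR chain: 140 ^ 207 ^ 186 ^ 212 ^ 217 ^ 68 ^ 124 ^ 245 = 57

57


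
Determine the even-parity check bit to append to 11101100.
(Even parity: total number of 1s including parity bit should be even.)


Number of 1s in data: 5
Parity bit: 1

1


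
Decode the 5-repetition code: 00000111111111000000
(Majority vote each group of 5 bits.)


Groups: 00000, 11111, 11110, 00000
Majority votes: 0110

0110


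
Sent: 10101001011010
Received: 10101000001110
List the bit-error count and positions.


XOR: 00000001010100

3 error(s) at position(s): 7, 9, 11


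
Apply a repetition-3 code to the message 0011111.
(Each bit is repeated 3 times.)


Each bit -> 3 copies

000000111111111111111


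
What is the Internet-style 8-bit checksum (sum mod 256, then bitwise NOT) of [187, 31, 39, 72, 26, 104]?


Sum = 459 mod 256 = 203
Complement = 52

52


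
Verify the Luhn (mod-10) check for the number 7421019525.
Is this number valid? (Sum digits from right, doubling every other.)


Luhn sum = 38
38 mod 10 = 8

Invalid (Luhn sum mod 10 = 8)


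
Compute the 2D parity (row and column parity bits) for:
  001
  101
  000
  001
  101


Row parities: 10010
Column parities: 000

Row P: 10010, Col P: 000, Corner: 0


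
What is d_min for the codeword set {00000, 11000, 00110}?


Comparing all pairs, minimum distance: 2
Can detect 1 errors, correct 0 errors

2


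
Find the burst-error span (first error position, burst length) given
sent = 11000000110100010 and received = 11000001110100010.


XOR: 00000001000000000

Burst at position 7, length 1


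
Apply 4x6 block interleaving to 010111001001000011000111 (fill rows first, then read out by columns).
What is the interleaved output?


Matrix:
  010111
  001001
  000011
  000111
Read columns: 000010000100100110111111

000010000100100110111111


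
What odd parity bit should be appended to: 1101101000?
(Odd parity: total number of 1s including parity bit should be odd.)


Number of 1s in data: 5
Parity bit: 0

0


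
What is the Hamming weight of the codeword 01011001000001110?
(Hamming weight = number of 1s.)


Counting 1s in 01011001000001110

7


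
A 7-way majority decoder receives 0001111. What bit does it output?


Ones: 4 out of 7
Threshold: 4

1 (4/7 voted 1)


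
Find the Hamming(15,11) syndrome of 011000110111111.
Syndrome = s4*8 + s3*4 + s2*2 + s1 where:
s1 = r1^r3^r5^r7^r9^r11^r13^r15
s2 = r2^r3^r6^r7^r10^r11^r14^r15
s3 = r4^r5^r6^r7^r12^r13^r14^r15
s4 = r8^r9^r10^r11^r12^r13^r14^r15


s1=1, s2=1, s3=1, s4=1

Syndrome = 15 (error at position 15)


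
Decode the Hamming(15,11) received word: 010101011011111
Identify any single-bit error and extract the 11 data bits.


Syndrome = 10: error at position 10

Data: 00101111111 (corrected bit 10)


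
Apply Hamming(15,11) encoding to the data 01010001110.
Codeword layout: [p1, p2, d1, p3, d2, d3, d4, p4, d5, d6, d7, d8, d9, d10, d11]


Parity bits: p1=1, p2=0, p3=1, p4=1

100110110001110


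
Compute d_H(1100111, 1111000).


XOR: 0011111
Count of 1s: 5

5


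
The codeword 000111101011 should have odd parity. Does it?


Number of 1s: 7

Yes, parity is correct (7 ones)


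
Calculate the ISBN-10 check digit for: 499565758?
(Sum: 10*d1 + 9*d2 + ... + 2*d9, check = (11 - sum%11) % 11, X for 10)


Weighted sum: 348
348 mod 11 = 7

Check digit: 4


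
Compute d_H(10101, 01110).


XOR: 11011
Count of 1s: 4

4


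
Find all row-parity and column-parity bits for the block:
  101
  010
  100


Row parities: 011
Column parities: 011

Row P: 011, Col P: 011, Corner: 0


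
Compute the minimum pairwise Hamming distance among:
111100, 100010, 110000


Comparing all pairs, minimum distance: 2
Can detect 1 errors, correct 0 errors

2


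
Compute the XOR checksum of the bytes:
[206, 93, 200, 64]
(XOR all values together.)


XOR chain: 206 ^ 93 ^ 200 ^ 64 = 27

27


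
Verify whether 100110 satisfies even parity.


Number of 1s: 3

No, parity error (3 ones)


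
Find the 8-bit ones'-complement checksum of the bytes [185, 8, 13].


Sum = 206 mod 256 = 206
Complement = 49

49


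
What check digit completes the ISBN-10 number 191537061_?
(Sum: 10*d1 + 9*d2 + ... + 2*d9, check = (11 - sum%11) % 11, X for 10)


Weighted sum: 207
207 mod 11 = 9

Check digit: 2


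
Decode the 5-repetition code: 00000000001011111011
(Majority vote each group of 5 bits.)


Groups: 00000, 00000, 10111, 11011
Majority votes: 0011

0011


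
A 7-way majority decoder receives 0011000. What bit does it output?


Ones: 2 out of 7
Threshold: 4

0 (2/7 voted 1)


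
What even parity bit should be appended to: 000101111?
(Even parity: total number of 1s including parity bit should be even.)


Number of 1s in data: 5
Parity bit: 1

1


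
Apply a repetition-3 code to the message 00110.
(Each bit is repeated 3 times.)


Each bit -> 3 copies

000000111111000


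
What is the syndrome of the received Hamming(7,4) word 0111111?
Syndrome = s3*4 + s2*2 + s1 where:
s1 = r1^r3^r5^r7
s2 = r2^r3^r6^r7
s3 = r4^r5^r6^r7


s1=1, s2=0, s3=0

Syndrome = 1 (error at position 1)


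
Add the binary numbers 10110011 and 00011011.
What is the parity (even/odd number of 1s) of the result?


10110011 = 179
00011011 = 27
Sum = 206 = 11001110
1s count = 5

odd parity (5 ones in 11001110)


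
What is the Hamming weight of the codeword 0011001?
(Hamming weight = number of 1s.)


Counting 1s in 0011001

3


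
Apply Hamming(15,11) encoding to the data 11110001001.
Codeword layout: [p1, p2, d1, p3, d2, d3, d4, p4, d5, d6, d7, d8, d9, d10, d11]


Parity bits: p1=0, p2=0, p3=1, p4=0

001111100001001


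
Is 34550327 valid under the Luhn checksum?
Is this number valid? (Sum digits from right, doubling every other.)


Luhn sum = 30
30 mod 10 = 0

Valid (Luhn sum mod 10 = 0)


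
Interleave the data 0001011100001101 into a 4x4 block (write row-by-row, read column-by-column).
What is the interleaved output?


Matrix:
  0001
  0111
  0000
  1101
Read columns: 0001010101001101

0001010101001101


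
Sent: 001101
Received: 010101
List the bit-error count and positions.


XOR: 011000

2 error(s) at position(s): 1, 2


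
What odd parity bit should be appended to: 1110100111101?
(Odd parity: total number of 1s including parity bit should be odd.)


Number of 1s in data: 9
Parity bit: 0

0


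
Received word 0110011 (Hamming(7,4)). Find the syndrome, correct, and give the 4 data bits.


Syndrome = 0: no error detected

Data: 1011 (no errors)


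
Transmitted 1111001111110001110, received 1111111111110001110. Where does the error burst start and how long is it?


XOR: 0000110000000000000

Burst at position 4, length 2


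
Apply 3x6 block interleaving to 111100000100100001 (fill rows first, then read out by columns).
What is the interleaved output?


Matrix:
  111100
  000100
  100001
Read columns: 101100100110000001

101100100110000001


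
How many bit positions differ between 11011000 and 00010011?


XOR: 11001011
Count of 1s: 5

5


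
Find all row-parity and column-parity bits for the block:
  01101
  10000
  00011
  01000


Row parities: 1101
Column parities: 10110

Row P: 1101, Col P: 10110, Corner: 1


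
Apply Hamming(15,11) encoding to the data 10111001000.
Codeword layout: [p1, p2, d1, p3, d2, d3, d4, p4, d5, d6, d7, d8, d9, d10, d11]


Parity bits: p1=1, p2=1, p3=1, p4=0

111101101001000


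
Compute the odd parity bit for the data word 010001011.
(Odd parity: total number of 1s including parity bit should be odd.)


Number of 1s in data: 4
Parity bit: 1

1


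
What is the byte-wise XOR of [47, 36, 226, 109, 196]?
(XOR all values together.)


XOR chain: 47 ^ 36 ^ 226 ^ 109 ^ 196 = 64

64


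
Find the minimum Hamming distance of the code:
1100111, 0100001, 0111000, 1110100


Comparing all pairs, minimum distance: 3
Can detect 2 errors, correct 1 errors

3


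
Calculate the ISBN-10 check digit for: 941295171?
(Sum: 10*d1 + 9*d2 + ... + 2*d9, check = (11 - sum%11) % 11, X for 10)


Weighted sum: 254
254 mod 11 = 1

Check digit: X


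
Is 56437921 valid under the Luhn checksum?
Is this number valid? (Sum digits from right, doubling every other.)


Luhn sum = 37
37 mod 10 = 7

Invalid (Luhn sum mod 10 = 7)


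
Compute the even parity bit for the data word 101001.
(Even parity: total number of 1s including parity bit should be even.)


Number of 1s in data: 3
Parity bit: 1

1


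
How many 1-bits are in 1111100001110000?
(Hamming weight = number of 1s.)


Counting 1s in 1111100001110000

8


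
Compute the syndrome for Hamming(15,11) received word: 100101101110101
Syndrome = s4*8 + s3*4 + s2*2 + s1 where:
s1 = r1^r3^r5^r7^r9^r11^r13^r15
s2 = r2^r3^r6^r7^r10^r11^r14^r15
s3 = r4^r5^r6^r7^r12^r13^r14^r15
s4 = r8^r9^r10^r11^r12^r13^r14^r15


s1=0, s2=1, s3=1, s4=1

Syndrome = 14 (error at position 14)


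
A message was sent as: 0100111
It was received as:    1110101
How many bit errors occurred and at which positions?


XOR: 1010010

3 error(s) at position(s): 0, 2, 5


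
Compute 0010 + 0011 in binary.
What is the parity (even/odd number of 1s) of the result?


0010 = 2
0011 = 3
Sum = 5 = 101
1s count = 2

even parity (2 ones in 101)


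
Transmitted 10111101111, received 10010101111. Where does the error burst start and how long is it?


XOR: 00101000000

Burst at position 2, length 3


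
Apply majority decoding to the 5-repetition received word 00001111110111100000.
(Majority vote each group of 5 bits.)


Groups: 00001, 11111, 01111, 00000
Majority votes: 0110

0110


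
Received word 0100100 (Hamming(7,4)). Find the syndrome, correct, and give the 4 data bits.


Syndrome = 7: error at position 7

Data: 0101 (corrected bit 7)


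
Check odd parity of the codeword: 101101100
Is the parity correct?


Number of 1s: 5

Yes, parity is correct (5 ones)


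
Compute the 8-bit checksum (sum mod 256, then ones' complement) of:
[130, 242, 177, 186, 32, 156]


Sum = 923 mod 256 = 155
Complement = 100

100


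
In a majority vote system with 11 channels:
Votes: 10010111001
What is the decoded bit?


Ones: 6 out of 11
Threshold: 6

1 (6/11 voted 1)


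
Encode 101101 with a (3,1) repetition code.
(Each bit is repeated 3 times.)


Each bit -> 3 copies

111000111111000111


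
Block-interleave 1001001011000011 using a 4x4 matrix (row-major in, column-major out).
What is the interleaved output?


Matrix:
  1001
  0010
  1100
  0011
Read columns: 1010001001011001

1010001001011001


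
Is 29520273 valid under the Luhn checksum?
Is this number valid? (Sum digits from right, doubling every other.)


Luhn sum = 26
26 mod 10 = 6

Invalid (Luhn sum mod 10 = 6)


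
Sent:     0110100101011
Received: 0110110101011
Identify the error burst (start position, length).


XOR: 0000010000000

Burst at position 5, length 1


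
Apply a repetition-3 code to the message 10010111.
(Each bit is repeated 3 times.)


Each bit -> 3 copies

111000000111000111111111


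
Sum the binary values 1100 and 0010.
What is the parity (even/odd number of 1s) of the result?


1100 = 12
0010 = 2
Sum = 14 = 1110
1s count = 3

odd parity (3 ones in 1110)


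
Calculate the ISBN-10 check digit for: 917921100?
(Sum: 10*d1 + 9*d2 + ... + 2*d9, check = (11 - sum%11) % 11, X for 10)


Weighted sum: 239
239 mod 11 = 8

Check digit: 3


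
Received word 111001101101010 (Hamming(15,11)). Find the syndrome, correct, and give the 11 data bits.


Syndrome = 0: no error detected

Data: 10111101010 (no errors)


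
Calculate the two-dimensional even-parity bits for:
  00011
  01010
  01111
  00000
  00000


Row parities: 00000
Column parities: 00110

Row P: 00000, Col P: 00110, Corner: 0


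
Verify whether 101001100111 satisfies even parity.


Number of 1s: 7

No, parity error (7 ones)


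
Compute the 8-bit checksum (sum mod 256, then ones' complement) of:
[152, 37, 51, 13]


Sum = 253 mod 256 = 253
Complement = 2

2


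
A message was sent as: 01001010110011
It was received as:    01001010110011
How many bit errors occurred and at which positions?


XOR: 00000000000000

0 errors (received matches sent)


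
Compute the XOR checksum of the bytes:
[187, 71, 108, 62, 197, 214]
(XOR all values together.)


XOR chain: 187 ^ 71 ^ 108 ^ 62 ^ 197 ^ 214 = 189

189


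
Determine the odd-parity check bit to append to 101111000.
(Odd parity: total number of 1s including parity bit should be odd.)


Number of 1s in data: 5
Parity bit: 0

0


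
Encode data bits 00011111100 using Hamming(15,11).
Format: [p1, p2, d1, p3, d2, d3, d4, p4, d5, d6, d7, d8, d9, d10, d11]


Parity bits: p1=0, p2=1, p3=1, p4=1

010100111111100


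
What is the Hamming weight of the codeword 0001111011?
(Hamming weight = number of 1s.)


Counting 1s in 0001111011

6


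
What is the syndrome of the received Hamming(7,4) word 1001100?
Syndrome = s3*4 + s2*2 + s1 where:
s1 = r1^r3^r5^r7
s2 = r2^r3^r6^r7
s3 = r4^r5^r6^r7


s1=0, s2=0, s3=0

Syndrome = 0 (no error)


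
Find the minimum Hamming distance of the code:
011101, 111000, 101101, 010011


Comparing all pairs, minimum distance: 2
Can detect 1 errors, correct 0 errors

2


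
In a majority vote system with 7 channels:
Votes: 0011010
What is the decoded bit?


Ones: 3 out of 7
Threshold: 4

0 (3/7 voted 1)


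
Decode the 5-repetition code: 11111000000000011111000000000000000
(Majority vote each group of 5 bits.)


Groups: 11111, 00000, 00000, 11111, 00000, 00000, 00000
Majority votes: 1001000

1001000


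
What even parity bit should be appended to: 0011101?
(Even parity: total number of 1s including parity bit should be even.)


Number of 1s in data: 4
Parity bit: 0

0


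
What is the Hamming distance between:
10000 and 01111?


XOR: 11111
Count of 1s: 5

5


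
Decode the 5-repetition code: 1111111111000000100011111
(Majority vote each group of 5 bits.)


Groups: 11111, 11111, 00000, 01000, 11111
Majority votes: 11001

11001


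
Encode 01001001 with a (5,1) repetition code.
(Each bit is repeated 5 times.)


Each bit -> 5 copies

0000011111000000000011111000000000011111


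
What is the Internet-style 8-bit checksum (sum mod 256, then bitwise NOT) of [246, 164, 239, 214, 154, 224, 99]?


Sum = 1340 mod 256 = 60
Complement = 195

195


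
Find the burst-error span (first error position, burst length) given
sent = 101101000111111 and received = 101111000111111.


XOR: 000010000000000

Burst at position 4, length 1


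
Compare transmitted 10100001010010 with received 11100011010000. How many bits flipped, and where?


XOR: 01000010000010

3 error(s) at position(s): 1, 6, 12


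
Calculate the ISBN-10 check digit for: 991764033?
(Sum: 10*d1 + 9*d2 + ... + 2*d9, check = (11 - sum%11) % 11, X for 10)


Weighted sum: 299
299 mod 11 = 2

Check digit: 9


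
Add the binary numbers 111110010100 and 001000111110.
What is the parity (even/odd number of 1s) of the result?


111110010100 = 3988
001000111110 = 574
Sum = 4562 = 1000111010010
1s count = 6

even parity (6 ones in 1000111010010)


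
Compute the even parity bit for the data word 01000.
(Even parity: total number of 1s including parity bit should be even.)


Number of 1s in data: 1
Parity bit: 1

1


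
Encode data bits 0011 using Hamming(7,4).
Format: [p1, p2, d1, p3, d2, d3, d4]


Parity bits: p1=1, p2=0, p3=0

1000011


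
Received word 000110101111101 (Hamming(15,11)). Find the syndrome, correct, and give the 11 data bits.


Syndrome = 0: no error detected

Data: 01011111101 (no errors)


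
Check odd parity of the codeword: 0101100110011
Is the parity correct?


Number of 1s: 7

Yes, parity is correct (7 ones)


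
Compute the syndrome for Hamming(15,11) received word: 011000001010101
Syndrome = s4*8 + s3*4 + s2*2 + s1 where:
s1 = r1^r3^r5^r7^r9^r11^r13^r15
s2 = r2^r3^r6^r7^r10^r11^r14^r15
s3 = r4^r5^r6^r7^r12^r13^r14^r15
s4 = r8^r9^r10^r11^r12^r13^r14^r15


s1=1, s2=0, s3=0, s4=0

Syndrome = 1 (error at position 1)


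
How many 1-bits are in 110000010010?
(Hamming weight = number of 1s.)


Counting 1s in 110000010010

4


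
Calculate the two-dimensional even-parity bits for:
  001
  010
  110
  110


Row parities: 1100
Column parities: 011

Row P: 1100, Col P: 011, Corner: 0


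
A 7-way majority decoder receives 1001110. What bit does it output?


Ones: 4 out of 7
Threshold: 4

1 (4/7 voted 1)


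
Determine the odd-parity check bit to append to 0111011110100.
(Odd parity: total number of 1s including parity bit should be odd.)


Number of 1s in data: 8
Parity bit: 1

1


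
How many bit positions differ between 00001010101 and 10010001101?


XOR: 10011011000
Count of 1s: 5

5


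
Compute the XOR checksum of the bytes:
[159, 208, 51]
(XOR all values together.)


XOR chain: 159 ^ 208 ^ 51 = 124

124


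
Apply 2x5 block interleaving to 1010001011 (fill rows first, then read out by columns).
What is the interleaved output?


Matrix:
  10100
  01011
Read columns: 1001100101

1001100101


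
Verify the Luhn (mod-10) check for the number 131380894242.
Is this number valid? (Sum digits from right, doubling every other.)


Luhn sum = 53
53 mod 10 = 3

Invalid (Luhn sum mod 10 = 3)


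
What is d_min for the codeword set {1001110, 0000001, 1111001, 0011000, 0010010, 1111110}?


Comparing all pairs, minimum distance: 2
Can detect 1 errors, correct 0 errors

2


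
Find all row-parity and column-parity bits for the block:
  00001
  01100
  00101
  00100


Row parities: 1001
Column parities: 01100

Row P: 1001, Col P: 01100, Corner: 0


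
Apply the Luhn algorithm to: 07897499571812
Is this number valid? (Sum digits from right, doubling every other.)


Luhn sum = 72
72 mod 10 = 2

Invalid (Luhn sum mod 10 = 2)


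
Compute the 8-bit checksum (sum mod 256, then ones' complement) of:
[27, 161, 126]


Sum = 314 mod 256 = 58
Complement = 197

197


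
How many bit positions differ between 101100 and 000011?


XOR: 101111
Count of 1s: 5

5


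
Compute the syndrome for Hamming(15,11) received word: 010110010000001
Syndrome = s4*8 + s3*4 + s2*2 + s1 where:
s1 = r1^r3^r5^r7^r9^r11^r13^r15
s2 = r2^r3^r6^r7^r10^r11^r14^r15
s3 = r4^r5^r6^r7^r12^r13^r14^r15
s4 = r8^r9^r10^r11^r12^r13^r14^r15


s1=0, s2=0, s3=1, s4=0

Syndrome = 4 (error at position 4)


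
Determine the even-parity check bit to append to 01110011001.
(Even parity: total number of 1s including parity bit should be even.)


Number of 1s in data: 6
Parity bit: 0

0


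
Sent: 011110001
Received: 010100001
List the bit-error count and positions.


XOR: 001010000

2 error(s) at position(s): 2, 4


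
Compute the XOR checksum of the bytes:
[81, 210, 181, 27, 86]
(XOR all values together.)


XOR chain: 81 ^ 210 ^ 181 ^ 27 ^ 86 = 123

123


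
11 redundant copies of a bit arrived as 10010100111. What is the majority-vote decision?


Ones: 6 out of 11
Threshold: 6

1 (6/11 voted 1)


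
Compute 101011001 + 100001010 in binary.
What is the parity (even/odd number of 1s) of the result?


101011001 = 345
100001010 = 266
Sum = 611 = 1001100011
1s count = 5

odd parity (5 ones in 1001100011)


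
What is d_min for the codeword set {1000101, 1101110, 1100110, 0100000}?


Comparing all pairs, minimum distance: 1
Can detect 0 errors, correct 0 errors

1


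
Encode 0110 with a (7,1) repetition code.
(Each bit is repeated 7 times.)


Each bit -> 7 copies

0000000111111111111110000000


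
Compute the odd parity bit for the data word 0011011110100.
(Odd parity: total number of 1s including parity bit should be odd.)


Number of 1s in data: 7
Parity bit: 0

0


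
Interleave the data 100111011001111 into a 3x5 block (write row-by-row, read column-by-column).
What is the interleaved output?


Matrix:
  10011
  10110
  01111
Read columns: 110001011111101

110001011111101


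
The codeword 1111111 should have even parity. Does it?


Number of 1s: 7

No, parity error (7 ones)
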